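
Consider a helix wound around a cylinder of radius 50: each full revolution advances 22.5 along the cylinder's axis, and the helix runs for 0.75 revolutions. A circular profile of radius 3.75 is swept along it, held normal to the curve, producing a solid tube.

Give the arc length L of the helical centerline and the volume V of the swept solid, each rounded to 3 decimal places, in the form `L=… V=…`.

L=236.223 V=10436.011

2πR = 2π·50 = 314.159265
per-turn = √(314.159265² + 22.5²) = √(98696.0440 + 506.25) = √99202.2940 = 314.963957
L = 0.75 × 314.963957 = 236.222968
V = π·3.75² × L = 44.178647 × 236.222968 = 10436.011022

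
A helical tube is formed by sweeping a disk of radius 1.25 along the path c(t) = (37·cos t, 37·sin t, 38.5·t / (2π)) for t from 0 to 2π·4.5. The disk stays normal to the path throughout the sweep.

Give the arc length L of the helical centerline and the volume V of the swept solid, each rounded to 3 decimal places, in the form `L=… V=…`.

2πR = 2π·37 = 232.477856
per-turn = √(232.477856² + 38.5²) = √(54045.9537 + 1482.25) = √55528.2037 = 235.644231
L = 4.5 × 235.644231 = 1060.399040
V = π·1.25² × L = 4.908739 × 1060.399040 = 5205.221618

L=1060.399 V=5205.222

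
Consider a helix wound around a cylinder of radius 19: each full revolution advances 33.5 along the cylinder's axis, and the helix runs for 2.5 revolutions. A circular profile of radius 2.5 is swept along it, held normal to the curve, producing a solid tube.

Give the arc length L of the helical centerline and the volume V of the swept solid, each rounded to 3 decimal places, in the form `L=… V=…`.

L=309.979 V=6086.432

2πR = 2π·19 = 119.380521
per-turn = √(119.380521² + 33.5²) = √(14251.7088 + 1122.25) = √15373.9588 = 123.991769
L = 2.5 × 123.991769 = 309.979422
V = π·2.5² × L = 19.634954 × 309.979422 = 6086.431723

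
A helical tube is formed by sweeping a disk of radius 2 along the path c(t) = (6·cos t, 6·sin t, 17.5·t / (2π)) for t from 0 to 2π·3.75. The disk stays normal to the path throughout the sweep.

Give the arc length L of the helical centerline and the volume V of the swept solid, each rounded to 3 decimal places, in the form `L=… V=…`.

L=155.861 V=1958.605

2πR = 2π·6 = 37.699112
per-turn = √(37.699112² + 17.5²) = √(1421.2230 + 306.25) = √1727.4730 = 41.562880
L = 3.75 × 41.562880 = 155.860802
V = π·2² × L = 12.566371 × 155.860802 = 1958.604600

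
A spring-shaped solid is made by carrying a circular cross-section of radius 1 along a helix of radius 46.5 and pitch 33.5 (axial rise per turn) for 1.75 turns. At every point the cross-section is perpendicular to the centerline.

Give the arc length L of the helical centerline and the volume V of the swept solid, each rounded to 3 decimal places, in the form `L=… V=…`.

L=514.644 V=1616.802

2πR = 2π·46.5 = 292.168117
per-turn = √(292.168117² + 33.5²) = √(85362.2085 + 1122.25) = √86484.4585 = 294.082401
L = 1.75 × 294.082401 = 514.644201
V = π·1² × L = 3.141593 × 514.644201 = 1616.802442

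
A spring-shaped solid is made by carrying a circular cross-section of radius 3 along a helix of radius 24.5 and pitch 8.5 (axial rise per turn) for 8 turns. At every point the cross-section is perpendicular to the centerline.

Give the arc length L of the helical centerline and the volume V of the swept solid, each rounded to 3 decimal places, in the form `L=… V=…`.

L=1233.380 V=34873.006

2πR = 2π·24.5 = 153.938040
per-turn = √(153.938040² + 8.5²) = √(23696.9202 + 72.25) = √23769.1702 = 154.172534
L = 8 × 154.172534 = 1233.380270
V = π·3² × L = 28.274334 × 1233.380270 = 34873.005561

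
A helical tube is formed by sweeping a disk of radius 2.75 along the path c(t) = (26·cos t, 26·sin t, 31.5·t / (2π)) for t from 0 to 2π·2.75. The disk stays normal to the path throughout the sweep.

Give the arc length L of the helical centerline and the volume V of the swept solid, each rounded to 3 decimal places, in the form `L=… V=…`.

L=457.523 V=10869.970

2πR = 2π·26 = 163.362818
per-turn = √(163.362818² + 31.5²) = √(26687.4103 + 992.25) = √27679.6603 = 166.372054
L = 2.75 × 166.372054 = 457.523148
V = π·2.75² × L = 23.758294 × 457.523148 = 10869.969666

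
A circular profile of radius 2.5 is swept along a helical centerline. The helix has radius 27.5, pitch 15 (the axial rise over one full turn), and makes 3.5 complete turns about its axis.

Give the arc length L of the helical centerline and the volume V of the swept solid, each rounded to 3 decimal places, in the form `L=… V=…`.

2πR = 2π·27.5 = 172.787596
per-turn = √(172.787596² + 15²) = √(29855.5533 + 225) = √30080.5533 = 173.437462
L = 3.5 × 173.437462 = 607.031118
V = π·2.5² × L = 19.634954 × 607.031118 = 11919.028128

L=607.031 V=11919.028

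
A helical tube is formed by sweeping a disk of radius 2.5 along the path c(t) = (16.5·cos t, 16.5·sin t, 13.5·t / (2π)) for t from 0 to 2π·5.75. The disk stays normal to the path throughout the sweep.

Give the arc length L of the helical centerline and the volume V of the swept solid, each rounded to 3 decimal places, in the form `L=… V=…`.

2πR = 2π·16.5 = 103.672558
per-turn = √(103.672558² + 13.5²) = √(10747.9992 + 182.25) = √10930.2492 = 104.547832
L = 5.75 × 104.547832 = 601.150034
V = π·2.5² × L = 19.634954 × 601.150034 = 11803.553325

L=601.150 V=11803.553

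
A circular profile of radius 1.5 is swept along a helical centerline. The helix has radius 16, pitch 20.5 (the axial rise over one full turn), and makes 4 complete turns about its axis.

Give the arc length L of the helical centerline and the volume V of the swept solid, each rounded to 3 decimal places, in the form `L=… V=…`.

2πR = 2π·16 = 100.530965
per-turn = √(100.530965² + 20.5²) = √(10106.4749 + 420.25) = √10526.7249 = 102.599829
L = 4 × 102.599829 = 410.399316
V = π·1.5² × L = 7.068583 × 410.399316 = 2900.941821

L=410.399 V=2900.942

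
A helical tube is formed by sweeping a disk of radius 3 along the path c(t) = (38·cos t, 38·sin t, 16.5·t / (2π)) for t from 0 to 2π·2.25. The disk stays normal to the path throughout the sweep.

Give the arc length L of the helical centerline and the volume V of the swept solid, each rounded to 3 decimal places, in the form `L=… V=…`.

L=538.494 V=15225.548

2πR = 2π·38 = 238.761042
per-turn = √(238.761042² + 16.5²) = √(57006.8350 + 272.25) = √57279.0850 = 239.330493
L = 2.25 × 239.330493 = 538.493610
V = π·3² × L = 28.274334 × 538.493610 = 15225.548120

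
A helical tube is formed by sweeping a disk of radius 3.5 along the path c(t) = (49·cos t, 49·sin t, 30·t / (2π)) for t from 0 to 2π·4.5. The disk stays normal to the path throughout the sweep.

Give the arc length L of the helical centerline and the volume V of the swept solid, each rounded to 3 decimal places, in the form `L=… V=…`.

2πR = 2π·49 = 307.876080
per-turn = √(307.876080² + 30²) = √(94787.6807 + 900) = √95687.6807 = 309.334254
L = 4.5 × 309.334254 = 1392.004143
V = π·3.5² × L = 38.484510 × 1392.004143 = 53570.597362

L=1392.004 V=53570.597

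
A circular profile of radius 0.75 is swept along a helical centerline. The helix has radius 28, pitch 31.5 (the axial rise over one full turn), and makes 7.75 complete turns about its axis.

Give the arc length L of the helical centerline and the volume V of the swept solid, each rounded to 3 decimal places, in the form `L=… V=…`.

L=1385.134 V=2447.734

2πR = 2π·28 = 175.929189
per-turn = √(175.929189² + 31.5²) = √(30951.0794 + 992.25) = √31943.3294 = 178.726969
L = 7.75 × 178.726969 = 1385.134009
V = π·0.75² × L = 1.767146 × 1385.134009 = 2447.733840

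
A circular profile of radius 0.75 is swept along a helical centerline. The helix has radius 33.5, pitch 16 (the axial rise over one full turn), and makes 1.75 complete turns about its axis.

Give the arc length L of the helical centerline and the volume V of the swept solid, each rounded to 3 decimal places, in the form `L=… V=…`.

L=369.414 V=652.809

2πR = 2π·33.5 = 210.486708
per-turn = √(210.486708² + 16²) = √(44304.6542 + 256) = √44560.6542 = 211.093946
L = 1.75 × 211.093946 = 369.414406
V = π·0.75² × L = 1.767146 × 369.414406 = 652.809141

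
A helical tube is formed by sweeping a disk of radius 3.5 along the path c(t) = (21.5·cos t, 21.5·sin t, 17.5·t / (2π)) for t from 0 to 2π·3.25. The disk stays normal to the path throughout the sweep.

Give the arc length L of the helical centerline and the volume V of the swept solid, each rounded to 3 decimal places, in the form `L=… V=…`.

L=442.706 V=17037.330

2πR = 2π·21.5 = 135.088484
per-turn = √(135.088484² + 17.5²) = √(18248.8985 + 306.25) = √18555.1485 = 136.217284
L = 3.25 × 136.217284 = 442.706174
V = π·3.5² × L = 38.484510 × 442.706174 = 17037.330180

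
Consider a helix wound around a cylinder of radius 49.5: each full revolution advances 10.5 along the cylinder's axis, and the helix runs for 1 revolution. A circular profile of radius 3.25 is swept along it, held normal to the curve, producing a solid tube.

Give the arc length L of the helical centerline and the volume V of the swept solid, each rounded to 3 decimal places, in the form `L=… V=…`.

L=311.195 V=10326.402

2πR = 2π·49.5 = 311.017673
per-turn = √(311.017673² + 10.5²) = √(96731.9927 + 110.25) = √96842.2427 = 311.194863
L = 1 × 311.194863 = 311.194863
V = π·3.25² × L = 33.183072 × 311.194863 = 10326.401669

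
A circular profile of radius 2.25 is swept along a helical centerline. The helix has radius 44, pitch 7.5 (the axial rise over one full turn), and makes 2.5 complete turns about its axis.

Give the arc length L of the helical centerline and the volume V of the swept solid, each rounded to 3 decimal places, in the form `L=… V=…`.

L=691.405 V=10996.316

2πR = 2π·44 = 276.460154
per-turn = √(276.460154² + 7.5²) = √(76430.2165 + 56.25) = √76486.4665 = 276.561867
L = 2.5 × 276.561867 = 691.404668
V = π·2.25² × L = 15.904313 × 691.404668 = 10996.316124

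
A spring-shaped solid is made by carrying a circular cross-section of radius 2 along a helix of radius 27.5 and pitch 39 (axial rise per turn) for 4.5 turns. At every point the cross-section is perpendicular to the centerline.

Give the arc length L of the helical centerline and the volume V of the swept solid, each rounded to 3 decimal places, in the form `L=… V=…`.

2πR = 2π·27.5 = 172.787596
per-turn = √(172.787596² + 39²) = √(29855.5533 + 1521) = √31376.5533 = 177.134280
L = 4.5 × 177.134280 = 797.104262
V = π·2² × L = 12.566371 × 797.104262 = 10016.707575

L=797.104 V=10016.708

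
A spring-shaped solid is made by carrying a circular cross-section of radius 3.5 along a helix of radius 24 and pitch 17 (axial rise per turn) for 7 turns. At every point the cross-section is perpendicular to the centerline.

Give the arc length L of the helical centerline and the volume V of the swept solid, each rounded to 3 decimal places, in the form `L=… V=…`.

L=1062.262 V=40880.620

2πR = 2π·24 = 150.796447
per-turn = √(150.796447² + 17²) = √(22739.5685 + 289) = √23028.5685 = 151.751667
L = 7 × 151.751667 = 1062.261671
V = π·3.5² × L = 38.484510 × 1062.261671 = 40880.619921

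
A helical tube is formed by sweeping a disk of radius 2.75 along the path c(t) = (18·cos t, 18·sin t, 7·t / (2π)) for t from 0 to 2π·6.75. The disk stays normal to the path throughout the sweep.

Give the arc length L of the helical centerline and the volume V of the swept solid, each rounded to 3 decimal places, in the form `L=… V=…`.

2πR = 2π·18 = 113.097336
per-turn = √(113.097336² + 7²) = √(12791.0073 + 49) = √12840.0073 = 113.313756
L = 6.75 × 113.313756 = 764.867853
V = π·2.75² × L = 23.758294 × 764.867853 = 18171.955665

L=764.868 V=18171.956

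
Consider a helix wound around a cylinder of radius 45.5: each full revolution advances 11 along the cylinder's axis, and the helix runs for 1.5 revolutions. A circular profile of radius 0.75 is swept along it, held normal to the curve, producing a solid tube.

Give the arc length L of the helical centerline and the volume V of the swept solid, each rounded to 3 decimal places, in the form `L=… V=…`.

2πR = 2π·45.5 = 285.884931
per-turn = √(285.884931² + 11²) = √(81730.1940 + 121) = √81851.1940 = 286.096477
L = 1.5 × 286.096477 = 429.144715
V = π·0.75² × L = 1.767146 × 429.144715 = 758.361310

L=429.145 V=758.361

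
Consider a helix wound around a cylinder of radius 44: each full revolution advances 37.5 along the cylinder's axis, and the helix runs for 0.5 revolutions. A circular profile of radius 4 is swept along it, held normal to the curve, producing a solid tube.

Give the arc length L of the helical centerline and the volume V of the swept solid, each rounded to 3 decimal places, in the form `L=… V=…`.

2πR = 2π·44 = 276.460154
per-turn = √(276.460154² + 37.5²) = √(76430.2165 + 1406.25) = √77836.4665 = 278.991875
L = 0.5 × 278.991875 = 139.495938
V = π·4² × L = 50.265482 × 139.495938 = 7011.830607

L=139.496 V=7011.831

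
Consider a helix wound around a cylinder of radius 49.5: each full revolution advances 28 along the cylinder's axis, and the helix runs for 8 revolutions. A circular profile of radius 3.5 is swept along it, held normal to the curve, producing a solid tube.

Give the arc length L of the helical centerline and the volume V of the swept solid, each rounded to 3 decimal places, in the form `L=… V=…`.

2πR = 2π·49.5 = 311.017673
per-turn = √(311.017673² + 28²) = √(96731.9927 + 784) = √97515.9927 = 312.275508
L = 8 × 312.275508 = 2498.204062
V = π·3.5² × L = 38.484510 × 2498.204062 = 96142.159220

L=2498.204 V=96142.159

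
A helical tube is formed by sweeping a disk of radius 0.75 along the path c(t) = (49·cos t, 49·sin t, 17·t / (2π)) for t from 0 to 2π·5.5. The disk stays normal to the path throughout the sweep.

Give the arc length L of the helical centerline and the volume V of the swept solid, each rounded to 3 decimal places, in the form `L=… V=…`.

L=1695.898 V=2996.899

2πR = 2π·49 = 307.876080
per-turn = √(307.876080² + 17²) = √(94787.6807 + 289) = √95076.6807 = 308.345068
L = 5.5 × 308.345068 = 1695.897871
V = π·0.75² × L = 1.767146 × 1695.897871 = 2996.898915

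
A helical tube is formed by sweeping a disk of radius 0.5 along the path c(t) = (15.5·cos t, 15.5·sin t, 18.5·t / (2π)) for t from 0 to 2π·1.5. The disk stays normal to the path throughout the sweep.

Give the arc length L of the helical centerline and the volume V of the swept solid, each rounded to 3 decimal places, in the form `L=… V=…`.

L=148.696 V=116.786

2πR = 2π·15.5 = 97.389372
per-turn = √(97.389372² + 18.5²) = √(9484.6898 + 342.25) = √9826.9398 = 99.130923
L = 1.5 × 99.130923 = 148.696384
V = π·0.5² × L = 0.785398 × 148.696384 = 116.785867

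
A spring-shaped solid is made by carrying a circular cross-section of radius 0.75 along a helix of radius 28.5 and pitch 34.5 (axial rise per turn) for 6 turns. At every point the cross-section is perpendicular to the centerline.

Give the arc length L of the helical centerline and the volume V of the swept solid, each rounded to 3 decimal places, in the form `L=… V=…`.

L=1094.183 V=1933.582

2πR = 2π·28.5 = 179.070781
per-turn = √(179.070781² + 34.5²) = √(32066.3447 + 1190.25) = √33256.5947 = 182.363907
L = 6 × 182.363907 = 1094.183444
V = π·0.75² × L = 1.767146 × 1094.183444 = 1933.581752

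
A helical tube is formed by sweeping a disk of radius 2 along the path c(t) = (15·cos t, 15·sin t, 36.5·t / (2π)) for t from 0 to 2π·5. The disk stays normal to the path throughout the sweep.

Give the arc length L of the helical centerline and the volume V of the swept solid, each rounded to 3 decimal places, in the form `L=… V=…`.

2πR = 2π·15 = 94.247780
per-turn = √(94.247780² + 36.5²) = √(8882.6440 + 1332.25) = √10214.8940 = 101.068759
L = 5 × 101.068759 = 505.343793
V = π·2² × L = 12.566371 × 505.343793 = 6350.337389

L=505.344 V=6350.337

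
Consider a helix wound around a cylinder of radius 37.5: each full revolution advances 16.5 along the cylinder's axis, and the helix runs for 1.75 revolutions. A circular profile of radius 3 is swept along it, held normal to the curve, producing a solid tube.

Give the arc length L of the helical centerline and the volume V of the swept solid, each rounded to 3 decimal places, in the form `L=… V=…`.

L=413.344 V=11687.021

2πR = 2π·37.5 = 235.619449
per-turn = √(235.619449² + 16.5²) = √(55516.5248 + 272.25) = √55788.7748 = 236.196475
L = 1.75 × 236.196475 = 413.343831
V = π·3² × L = 28.274334 × 413.343831 = 11687.021488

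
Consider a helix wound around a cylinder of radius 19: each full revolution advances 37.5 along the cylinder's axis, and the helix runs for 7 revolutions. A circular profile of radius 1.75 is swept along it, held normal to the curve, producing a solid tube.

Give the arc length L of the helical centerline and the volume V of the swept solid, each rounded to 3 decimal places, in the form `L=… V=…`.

2πR = 2π·19 = 119.380521
per-turn = √(119.380521² + 37.5²) = √(14251.7088 + 1406.25) = √15657.9588 = 125.131766
L = 7 × 125.131766 = 875.922359
V = π·1.75² × L = 9.621128 × 875.922359 = 8427.360697

L=875.922 V=8427.361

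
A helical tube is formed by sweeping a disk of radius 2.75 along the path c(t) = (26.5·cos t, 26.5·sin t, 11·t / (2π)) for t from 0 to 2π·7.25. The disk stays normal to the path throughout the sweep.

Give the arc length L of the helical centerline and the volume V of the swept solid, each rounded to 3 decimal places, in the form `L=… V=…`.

2πR = 2π·26.5 = 166.504411
per-turn = √(166.504411² + 11²) = √(27723.7188 + 121) = √27844.7188 = 166.867369
L = 7.25 × 166.867369 = 1209.788424
V = π·2.75² × L = 23.758294 × 1209.788424 = 28742.509582

L=1209.788 V=28742.510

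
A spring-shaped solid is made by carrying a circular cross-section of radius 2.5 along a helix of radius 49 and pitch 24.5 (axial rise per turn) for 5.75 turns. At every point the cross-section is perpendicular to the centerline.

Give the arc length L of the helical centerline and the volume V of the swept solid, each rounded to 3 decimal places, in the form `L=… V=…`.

L=1775.884 V=34869.398

2πR = 2π·49 = 307.876080
per-turn = √(307.876080² + 24.5²) = √(94787.6807 + 600.25) = √95387.9307 = 308.849366
L = 5.75 × 308.849366 = 1775.883853
V = π·2.5² × L = 19.634954 × 1775.883853 = 34869.397905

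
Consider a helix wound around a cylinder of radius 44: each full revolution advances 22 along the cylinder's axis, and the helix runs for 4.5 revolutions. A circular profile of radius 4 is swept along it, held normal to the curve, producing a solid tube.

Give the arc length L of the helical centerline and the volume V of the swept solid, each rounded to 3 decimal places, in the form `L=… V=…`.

L=1248.004 V=62731.501

2πR = 2π·44 = 276.460154
per-turn = √(276.460154² + 22²) = √(76430.2165 + 484) = √76914.2165 = 277.334124
L = 4.5 × 277.334124 = 1248.003559
V = π·4² × L = 50.265482 × 1248.003559 = 62731.501011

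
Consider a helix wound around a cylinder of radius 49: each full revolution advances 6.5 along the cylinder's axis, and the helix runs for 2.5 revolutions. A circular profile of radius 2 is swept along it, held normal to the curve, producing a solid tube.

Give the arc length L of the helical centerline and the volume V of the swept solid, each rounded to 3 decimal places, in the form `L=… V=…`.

2πR = 2π·49 = 307.876080
per-turn = √(307.876080² + 6.5²) = √(94787.6807 + 42.25) = √94829.9307 = 307.944688
L = 2.5 × 307.944688 = 769.861719
V = π·2² × L = 12.566371 × 769.861719 = 9674.367685

L=769.862 V=9674.368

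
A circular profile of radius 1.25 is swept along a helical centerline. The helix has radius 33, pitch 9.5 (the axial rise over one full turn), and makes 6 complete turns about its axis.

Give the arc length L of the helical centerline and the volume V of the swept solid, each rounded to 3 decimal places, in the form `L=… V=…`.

L=1245.376 V=6113.224

2πR = 2π·33 = 207.345115
per-turn = √(207.345115² + 9.5²) = √(42991.9968 + 90.25) = √43082.2468 = 207.562633
L = 6 × 207.562633 = 1245.375800
V = π·1.25² × L = 4.908739 × 1245.375800 = 6113.224164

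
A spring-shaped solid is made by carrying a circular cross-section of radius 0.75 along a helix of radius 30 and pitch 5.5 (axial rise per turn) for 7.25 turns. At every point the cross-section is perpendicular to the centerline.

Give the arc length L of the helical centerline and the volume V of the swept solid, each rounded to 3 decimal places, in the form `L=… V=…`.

L=1367.174 V=2415.997

2πR = 2π·30 = 188.495559
per-turn = √(188.495559² + 5.5²) = √(35530.5758 + 30.25) = √35560.8258 = 188.575783
L = 7.25 × 188.575783 = 1367.174425
V = π·0.75² × L = 1.767146 × 1367.174425 = 2415.996636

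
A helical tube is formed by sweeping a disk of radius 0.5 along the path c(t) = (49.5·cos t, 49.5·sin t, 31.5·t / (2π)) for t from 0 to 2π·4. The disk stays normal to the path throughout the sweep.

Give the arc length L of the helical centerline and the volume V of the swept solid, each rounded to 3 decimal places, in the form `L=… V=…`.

2πR = 2π·49.5 = 311.017673
per-turn = √(311.017673² + 31.5²) = √(96731.9927 + 992.25) = √97724.2427 = 312.608769
L = 4 × 312.608769 = 1250.435078
V = π·0.5² × L = 0.785398 × 1250.435078 = 982.089414

L=1250.435 V=982.089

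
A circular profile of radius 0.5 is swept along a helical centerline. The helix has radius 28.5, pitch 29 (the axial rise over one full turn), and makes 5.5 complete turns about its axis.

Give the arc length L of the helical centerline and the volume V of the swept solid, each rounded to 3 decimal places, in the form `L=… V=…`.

L=997.721 V=783.608

2πR = 2π·28.5 = 179.070781
per-turn = √(179.070781² + 29²) = √(32066.3447 + 841) = √32907.3447 = 181.403817
L = 5.5 × 181.403817 = 997.720992
V = π·0.5² × L = 0.785398 × 997.720992 = 783.608234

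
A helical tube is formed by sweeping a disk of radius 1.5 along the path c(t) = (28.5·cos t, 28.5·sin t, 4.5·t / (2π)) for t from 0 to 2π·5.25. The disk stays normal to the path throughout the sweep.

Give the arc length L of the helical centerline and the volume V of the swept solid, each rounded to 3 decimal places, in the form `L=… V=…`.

2πR = 2π·28.5 = 179.070781
per-turn = √(179.070781² + 4.5²) = √(32066.3447 + 20.25) = √32086.5947 = 179.127314
L = 5.25 × 179.127314 = 940.418400
V = π·1.5² × L = 7.068583 × 940.418400 = 6647.425955

L=940.418 V=6647.426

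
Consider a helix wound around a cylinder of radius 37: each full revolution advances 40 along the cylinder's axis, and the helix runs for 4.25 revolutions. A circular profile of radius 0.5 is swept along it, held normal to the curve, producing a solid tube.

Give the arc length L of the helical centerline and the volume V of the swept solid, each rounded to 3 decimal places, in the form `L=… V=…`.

L=1002.549 V=787.400

2πR = 2π·37 = 232.477856
per-turn = √(232.477856² + 40²) = √(54045.9537 + 1600) = √55645.9537 = 235.893946
L = 4.25 × 235.893946 = 1002.549270
V = π·0.5² × L = 0.785398 × 1002.549270 = 787.400355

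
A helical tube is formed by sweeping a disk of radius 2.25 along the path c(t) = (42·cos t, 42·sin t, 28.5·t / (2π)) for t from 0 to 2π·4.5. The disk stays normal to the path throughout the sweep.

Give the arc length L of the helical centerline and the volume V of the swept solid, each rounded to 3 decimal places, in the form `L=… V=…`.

2πR = 2π·42 = 263.893783
per-turn = √(263.893783² + 28.5²) = √(69639.9287 + 812.25) = √70452.1787 = 265.428293
L = 4.5 × 265.428293 = 1194.427318
V = π·2.25² × L = 15.904313 × 1194.427318 = 18996.545691

L=1194.427 V=18996.546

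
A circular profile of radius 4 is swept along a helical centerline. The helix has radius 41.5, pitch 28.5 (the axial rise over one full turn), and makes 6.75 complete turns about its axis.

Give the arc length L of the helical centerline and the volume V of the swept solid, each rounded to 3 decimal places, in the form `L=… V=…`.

L=1770.559 V=88998.017

2πR = 2π·41.5 = 260.752190
per-turn = √(260.752190² + 28.5²) = √(67991.7047 + 812.25) = √68803.9547 = 262.305079
L = 6.75 × 262.305079 = 1770.559286
V = π·4² × L = 50.265482 × 1770.559286 = 88998.016754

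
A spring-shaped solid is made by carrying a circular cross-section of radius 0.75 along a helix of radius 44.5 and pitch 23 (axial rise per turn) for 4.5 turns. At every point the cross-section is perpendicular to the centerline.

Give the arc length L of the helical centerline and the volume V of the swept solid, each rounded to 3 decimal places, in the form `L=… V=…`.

2πR = 2π·44.5 = 279.601746
per-turn = √(279.601746² + 23²) = √(78177.1365 + 529) = √78706.1365 = 280.546140
L = 4.5 × 280.546140 = 1262.457628
V = π·0.75² × L = 1.767146 × 1262.457628 = 2230.946781

L=1262.458 V=2230.947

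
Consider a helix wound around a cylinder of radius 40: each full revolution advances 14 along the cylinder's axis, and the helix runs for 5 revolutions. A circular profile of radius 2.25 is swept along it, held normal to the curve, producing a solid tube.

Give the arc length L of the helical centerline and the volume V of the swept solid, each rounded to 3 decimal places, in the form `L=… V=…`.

L=1258.585 V=20016.933

2πR = 2π·40 = 251.327412
per-turn = √(251.327412² + 14²) = √(63165.4682 + 196) = √63361.4682 = 251.717040
L = 5 × 251.717040 = 1258.585199
V = π·2.25² × L = 15.904313 × 1258.585199 = 20016.932708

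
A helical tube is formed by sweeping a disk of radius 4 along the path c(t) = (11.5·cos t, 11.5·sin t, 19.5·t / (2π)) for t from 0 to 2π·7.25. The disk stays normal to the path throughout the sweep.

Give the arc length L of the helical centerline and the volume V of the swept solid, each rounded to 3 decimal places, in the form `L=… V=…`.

2πR = 2π·11.5 = 72.256631
per-turn = √(72.256631² + 19.5²) = √(5221.0207 + 380.25) = √5601.2707 = 74.841638
L = 7.25 × 74.841638 = 542.601873
V = π·4² × L = 50.265482 × 542.601873 = 27274.144932

L=542.602 V=27274.145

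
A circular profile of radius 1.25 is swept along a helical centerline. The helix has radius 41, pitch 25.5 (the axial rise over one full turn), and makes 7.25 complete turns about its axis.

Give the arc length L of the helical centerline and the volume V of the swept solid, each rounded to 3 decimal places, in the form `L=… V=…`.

L=1876.805 V=9212.743

2πR = 2π·41 = 257.610598
per-turn = √(257.610598² + 25.5²) = √(66363.2200 + 650.25) = √67013.4700 = 258.869600
L = 7.25 × 258.869600 = 1876.804603
V = π·1.25² × L = 4.908739 × 1876.804603 = 9212.743050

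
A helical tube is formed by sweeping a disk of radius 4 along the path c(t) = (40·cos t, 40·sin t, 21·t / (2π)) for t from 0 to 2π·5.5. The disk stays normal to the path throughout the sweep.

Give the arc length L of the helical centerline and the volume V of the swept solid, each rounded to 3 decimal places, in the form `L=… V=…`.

2πR = 2π·40 = 251.327412
per-turn = √(251.327412² + 21²) = √(63165.4682 + 441) = √63606.4682 = 252.203228
L = 5.5 × 252.203228 = 1387.117753
V = π·4² × L = 50.265482 × 1387.117753 = 69724.143105

L=1387.118 V=69724.143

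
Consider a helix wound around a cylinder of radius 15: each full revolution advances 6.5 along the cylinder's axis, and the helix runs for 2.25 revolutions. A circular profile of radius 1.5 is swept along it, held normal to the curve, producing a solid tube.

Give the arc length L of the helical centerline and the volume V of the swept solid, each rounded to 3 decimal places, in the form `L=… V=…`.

2πR = 2π·15 = 94.247780
per-turn = √(94.247780² + 6.5²) = √(8882.6440 + 42.25) = √8924.8940 = 94.471657
L = 2.25 × 94.471657 = 212.561228
V = π·1.5² × L = 7.068583 × 212.561228 = 1502.506783

L=212.561 V=1502.507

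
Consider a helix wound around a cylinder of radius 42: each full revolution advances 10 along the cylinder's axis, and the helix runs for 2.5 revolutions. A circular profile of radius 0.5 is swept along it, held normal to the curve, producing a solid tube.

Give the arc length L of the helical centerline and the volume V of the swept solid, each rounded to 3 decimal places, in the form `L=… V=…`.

L=660.208 V=518.526

2πR = 2π·42 = 263.893783
per-turn = √(263.893783² + 10²) = √(69639.9287 + 100) = √69739.9287 = 264.083185
L = 2.5 × 264.083185 = 660.207963
V = π·0.5² × L = 0.785398 × 660.207963 = 518.526121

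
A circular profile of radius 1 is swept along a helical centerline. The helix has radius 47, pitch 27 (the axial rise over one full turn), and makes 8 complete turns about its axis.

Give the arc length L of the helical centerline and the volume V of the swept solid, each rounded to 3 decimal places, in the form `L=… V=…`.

L=2372.332 V=7452.899

2πR = 2π·47 = 295.309709
per-turn = √(295.309709² + 27²) = √(87207.8245 + 729) = √87936.8245 = 296.541438
L = 8 × 296.541438 = 2372.331504
V = π·1² × L = 3.141593 × 2372.331504 = 7452.899226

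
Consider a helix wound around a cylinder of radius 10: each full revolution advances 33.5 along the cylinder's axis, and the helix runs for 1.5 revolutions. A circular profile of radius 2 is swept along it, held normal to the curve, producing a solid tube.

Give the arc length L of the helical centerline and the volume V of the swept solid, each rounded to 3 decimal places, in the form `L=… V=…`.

2πR = 2π·10 = 62.831853
per-turn = √(62.831853² + 33.5²) = √(3947.8418 + 1122.25) = √5070.0918 = 71.204577
L = 1.5 × 71.204577 = 106.806865
V = π·2² × L = 12.566371 × 106.806865 = 1342.174653

L=106.807 V=1342.175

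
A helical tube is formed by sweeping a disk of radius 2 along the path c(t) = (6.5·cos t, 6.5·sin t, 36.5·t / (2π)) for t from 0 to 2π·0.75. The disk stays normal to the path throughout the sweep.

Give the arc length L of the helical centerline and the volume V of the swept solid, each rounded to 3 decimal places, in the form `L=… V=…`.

2πR = 2π·6.5 = 40.840704
per-turn = √(40.840704² + 36.5²) = √(1667.9631 + 1332.25) = √3000.2131 = 54.774201
L = 0.75 × 54.774201 = 41.080651
V = π·2² × L = 12.566371 × 41.080651 = 516.234687

L=41.081 V=516.235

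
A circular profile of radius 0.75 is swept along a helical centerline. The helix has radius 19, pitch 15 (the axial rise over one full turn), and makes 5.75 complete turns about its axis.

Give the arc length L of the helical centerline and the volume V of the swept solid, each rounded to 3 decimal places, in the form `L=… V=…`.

2πR = 2π·19 = 119.380521
per-turn = √(119.380521² + 15²) = √(14251.7088 + 225) = √14476.7088 = 120.319195
L = 5.75 × 120.319195 = 691.835373
V = π·0.75² × L = 1.767146 × 691.835373 = 1222.574020

L=691.835 V=1222.574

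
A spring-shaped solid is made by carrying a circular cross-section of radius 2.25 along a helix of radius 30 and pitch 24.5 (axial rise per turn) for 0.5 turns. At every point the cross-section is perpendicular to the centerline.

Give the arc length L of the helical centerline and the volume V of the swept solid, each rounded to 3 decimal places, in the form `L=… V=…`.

2πR = 2π·30 = 188.495559
per-turn = √(188.495559² + 24.5²) = √(35530.5758 + 600.25) = √36130.8258 = 190.081103
L = 0.5 × 190.081103 = 95.040552
V = π·2.25² × L = 15.904313 × 95.040552 = 1511.554663

L=95.041 V=1511.555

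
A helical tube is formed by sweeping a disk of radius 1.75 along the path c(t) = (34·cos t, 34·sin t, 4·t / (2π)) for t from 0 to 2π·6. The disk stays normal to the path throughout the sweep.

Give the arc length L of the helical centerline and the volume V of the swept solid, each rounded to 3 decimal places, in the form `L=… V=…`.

2πR = 2π·34 = 213.628300
per-turn = √(213.628300² + 4²) = √(45637.0508 + 16) = √45653.0508 = 213.665745
L = 6 × 213.665745 = 1281.994472
V = π·1.75² × L = 9.621128 × 1281.994472 = 12334.232274

L=1281.994 V=12334.232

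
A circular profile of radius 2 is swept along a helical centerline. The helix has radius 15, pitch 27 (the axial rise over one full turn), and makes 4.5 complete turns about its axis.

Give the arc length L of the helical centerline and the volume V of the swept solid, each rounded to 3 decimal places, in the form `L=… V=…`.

2πR = 2π·15 = 94.247780
per-turn = √(94.247780² + 27²) = √(8882.6440 + 729) = √9611.6440 = 98.038992
L = 4.5 × 98.038992 = 441.175464
V = π·2² × L = 12.566371 × 441.175464 = 5543.974389

L=441.175 V=5543.974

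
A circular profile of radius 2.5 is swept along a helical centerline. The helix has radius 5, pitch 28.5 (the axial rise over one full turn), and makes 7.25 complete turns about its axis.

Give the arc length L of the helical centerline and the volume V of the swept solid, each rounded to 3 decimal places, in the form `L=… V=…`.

2πR = 2π·5 = 31.415927
per-turn = √(31.415927² + 28.5²) = √(986.9604 + 812.25) = √1799.2104 = 42.417101
L = 7.25 × 42.417101 = 307.523981
V = π·2.5² × L = 19.634954 × 307.523981 = 6038.219243

L=307.524 V=6038.219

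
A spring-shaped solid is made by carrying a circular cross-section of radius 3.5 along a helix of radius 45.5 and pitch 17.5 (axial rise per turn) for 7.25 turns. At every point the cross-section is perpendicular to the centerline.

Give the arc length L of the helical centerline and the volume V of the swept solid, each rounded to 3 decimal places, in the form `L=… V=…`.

2πR = 2π·45.5 = 285.884931
per-turn = √(285.884931² + 17.5²) = √(81730.1940 + 306.25) = √82036.4440 = 286.420048
L = 7.25 × 286.420048 = 2076.545350
V = π·3.5² × L = 38.484510 × 2076.545350 = 79914.830297

L=2076.545 V=79914.830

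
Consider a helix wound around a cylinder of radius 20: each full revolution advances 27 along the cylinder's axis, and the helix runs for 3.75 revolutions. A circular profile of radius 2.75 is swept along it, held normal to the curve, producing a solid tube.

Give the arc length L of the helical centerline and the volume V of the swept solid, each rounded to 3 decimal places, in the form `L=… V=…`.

2πR = 2π·20 = 125.663706
per-turn = √(125.663706² + 27²) = √(15791.3670 + 729) = √16520.3670 = 128.531580
L = 3.75 × 128.531580 = 481.993425
V = π·2.75² × L = 23.758294 × 481.993425 = 11451.341705

L=481.993 V=11451.342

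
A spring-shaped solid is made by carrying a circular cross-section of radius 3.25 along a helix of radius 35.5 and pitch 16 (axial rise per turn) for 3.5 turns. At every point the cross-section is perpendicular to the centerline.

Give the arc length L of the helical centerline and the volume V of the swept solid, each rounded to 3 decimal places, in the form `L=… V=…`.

2πR = 2π·35.5 = 223.053078
per-turn = √(223.053078² + 16²) = √(49752.6758 + 256) = √50008.6758 = 223.626197
L = 3.5 × 223.626197 = 782.691688
V = π·3.25² × L = 33.183072 × 782.691688 = 25972.114951

L=782.692 V=25972.115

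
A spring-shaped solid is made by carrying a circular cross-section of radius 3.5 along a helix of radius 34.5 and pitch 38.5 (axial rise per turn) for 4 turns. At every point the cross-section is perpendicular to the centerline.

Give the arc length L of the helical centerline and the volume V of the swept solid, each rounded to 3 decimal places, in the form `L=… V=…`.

2πR = 2π·34.5 = 216.769893
per-turn = √(216.769893² + 38.5²) = √(46989.1866 + 1482.25) = √48471.4366 = 220.162296
L = 4 × 220.162296 = 880.649184
V = π·3.5² × L = 38.484510 × 880.649184 = 33891.352325

L=880.649 V=33891.352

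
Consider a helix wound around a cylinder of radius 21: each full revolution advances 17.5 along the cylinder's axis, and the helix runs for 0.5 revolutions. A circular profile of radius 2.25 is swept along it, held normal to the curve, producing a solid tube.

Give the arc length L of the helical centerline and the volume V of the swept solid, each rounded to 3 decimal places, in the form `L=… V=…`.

2πR = 2π·21 = 131.946891
per-turn = √(131.946891² + 17.5²) = √(17409.9822 + 306.25) = √17716.2322 = 133.102337
L = 0.5 × 133.102337 = 66.551169
V = π·2.25² × L = 15.904313 × 66.551169 = 1058.450603

L=66.551 V=1058.451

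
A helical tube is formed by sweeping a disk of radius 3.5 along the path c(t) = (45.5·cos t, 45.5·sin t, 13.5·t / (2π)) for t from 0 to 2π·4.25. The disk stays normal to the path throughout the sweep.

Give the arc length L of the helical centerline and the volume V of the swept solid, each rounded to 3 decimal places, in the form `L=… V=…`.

L=1216.365 V=46811.206

2πR = 2π·45.5 = 285.884931
per-turn = √(285.884931² + 13.5²) = √(81730.1940 + 182.25) = √81912.4440 = 286.203501
L = 4.25 × 286.203501 = 1216.364880
V = π·3.5² × L = 38.484510 × 1216.364880 = 46811.206384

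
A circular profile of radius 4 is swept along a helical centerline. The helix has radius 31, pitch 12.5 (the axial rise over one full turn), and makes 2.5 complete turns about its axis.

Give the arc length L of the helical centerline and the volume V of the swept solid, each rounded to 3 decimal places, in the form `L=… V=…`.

2πR = 2π·31 = 194.778745
per-turn = √(194.778745² + 12.5²) = √(37938.7593 + 156.25) = √38095.0093 = 195.179429
L = 2.5 × 195.179429 = 487.948571
V = π·4² × L = 50.265482 × 487.948571 = 24526.970351

L=487.949 V=24526.970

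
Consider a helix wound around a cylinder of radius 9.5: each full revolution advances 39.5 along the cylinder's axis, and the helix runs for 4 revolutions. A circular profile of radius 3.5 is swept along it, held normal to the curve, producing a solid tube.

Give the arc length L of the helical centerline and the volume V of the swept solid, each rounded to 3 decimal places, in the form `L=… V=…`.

L=286.305 V=11018.327

2πR = 2π·9.5 = 59.690260
per-turn = √(59.690260² + 39.5²) = √(3562.9272 + 1560.25) = √5123.1772 = 71.576373
L = 4 × 71.576373 = 286.305492
V = π·3.5² × L = 38.484510 × 286.305492 = 11018.326590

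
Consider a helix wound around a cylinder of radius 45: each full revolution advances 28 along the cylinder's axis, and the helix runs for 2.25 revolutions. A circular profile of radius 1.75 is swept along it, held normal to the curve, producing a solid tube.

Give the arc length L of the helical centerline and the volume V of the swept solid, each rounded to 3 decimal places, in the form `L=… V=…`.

2πR = 2π·45 = 282.743339
per-turn = √(282.743339² + 28²) = √(79943.7956 + 784) = √80727.7956 = 284.126373
L = 2.25 × 284.126373 = 639.284339
V = π·1.75² × L = 9.621128 × 639.284339 = 6150.636131

L=639.284 V=6150.636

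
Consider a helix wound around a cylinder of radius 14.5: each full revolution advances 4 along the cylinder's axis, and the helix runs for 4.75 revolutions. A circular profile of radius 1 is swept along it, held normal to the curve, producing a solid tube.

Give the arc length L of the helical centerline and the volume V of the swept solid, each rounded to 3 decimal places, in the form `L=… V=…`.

L=433.171 V=1360.848

2πR = 2π·14.5 = 91.106187
per-turn = √(91.106187² + 4²) = √(8300.3373 + 16) = √8316.3373 = 91.193954
L = 4.75 × 91.193954 = 433.171283
V = π·1² × L = 3.141593 × 433.171283 = 1360.847720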